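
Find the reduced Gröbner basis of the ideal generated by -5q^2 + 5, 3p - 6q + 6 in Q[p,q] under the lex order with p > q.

G = {p - 2q + 2, q^2 - 1}

f_1 = -5q^2 + 5, LT = q^2.
f_2 = 3p - 6q + 6, LT = p.

The S-polynomials (S(f_1,f_2)) all reduce to 0 modulo the current basis, so we have a Gröbner basis.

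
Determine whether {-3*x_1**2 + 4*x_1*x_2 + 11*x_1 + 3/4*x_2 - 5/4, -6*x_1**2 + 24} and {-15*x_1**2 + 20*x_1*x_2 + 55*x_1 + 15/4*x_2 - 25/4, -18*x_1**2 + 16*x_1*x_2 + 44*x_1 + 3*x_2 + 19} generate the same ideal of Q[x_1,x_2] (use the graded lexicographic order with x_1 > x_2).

Yes, the ideals are equal.

Since reduced Gröbner bases are canonical representatives of ideals under a given ordering, it suffices to compute and compare them.
Buchberger on the first generating set:
f_1 = -3*x_1**2 + 4*x_1*x_2 + 11*x_1 + 3/4*x_2 - 5/4, LT = x_1**2.
f_2 = -6*x_1**2 + 24, LT = x_1**2.

S(f_1,f_2): lcm = x_1**2. S = -4/3*x_1*x_2 - 11/3*x_1 - 1/4*x_2 + 53/12.
  leading term x_1*x_2: no divisor's leading term divides it; move -4/3*x_1*x_2 to the remainder.
  leading term x_1: no divisor's leading term divides it; move -11/3*x_1 to the remainder.
  leading term x_2: no divisor's leading term divides it; move -1/4*x_2 to the remainder.
  leading term 1: no divisor's leading term divides it; move 53/12 to the remainder.
  remainder -4/3*x_1*x_2 - 11/3*x_1 - 1/4*x_2 + 53/12 ≠ 0; add g_3 = -4/3*x_1*x_2 - 11/3*x_1 - 1/4*x_2 + 53/12 to the basis.

S(f_1,g_3): lcm = x_1**2*x_2. S = -4/3*x_1*x_2**2 - 11/4*x_1**2 - 185/48*x_1*x_2 - 1/4*x_2**2 + 53/16*x_1 + 5/12*x_2.
  leading term x_1*x_2**2: subtract (x_2)·g_3 from -4/3*x_1*x_2**2 - 11/4*x_1**2 - 185/48*x_1*x_2 - 1/4*x_2**2 + 53/16*x_1 + 5/12*x_2 → -11/4*x_1**2 - 3/16*x_1*x_2 + 53/16*x_1 - 4*x_2
  leading term x_1**2: subtract (11/12)·f_1 from -11/4*x_1**2 - 3/16*x_1*x_2 + 53/16*x_1 - 4*x_2 → -185/48*x_1*x_2 - 325/48*x_1 - 75/16*x_2 + 55/48
  leading term x_1*x_2: subtract (185/64)·g_3 from -185/48*x_1*x_2 - 325/48*x_1 - 75/16*x_2 + 55/48 → 245/64*x_1 - 1015/256*x_2 - 2975/256
  leading term x_1: no divisor's leading term divides it; move 245/64*x_1 to the remainder.
  leading term x_2: no divisor's leading term divides it; move -1015/256*x_2 to the remainder.
  leading term 1: no divisor's leading term divides it; move -2975/256 to the remainder.
  remainder 245/64*x_1 - 1015/256*x_2 - 2975/256 ≠ 0; add g_4 = 245/64*x_1 - 1015/256*x_2 - 2975/256 to the basis.

S(g_3,g_4): lcm = x_1*x_2. S = 29/28*x_2**2 + 11/4*x_1 + 361/112*x_2 - 53/16.
  leading term x_2**2: no divisor's leading term divides it; move 29/28*x_2**2 to the remainder.
  leading term x_1: subtract (176/245)·g_4 from 11/4*x_1 + 361/112*x_2 - 53/16 → 85/14*x_2 + 141/28
  leading term x_2: no divisor's leading term divides it; move 85/14*x_2 to the remainder.
  leading term 1: no divisor's leading term divides it; move 141/28 to the remainder.
  remainder 29/28*x_2**2 + 85/14*x_2 + 141/28 ≠ 0; add g_5 = 29/28*x_2**2 + 85/14*x_2 + 141/28 to the basis.

The other S-polynomials (S(f_2,g_3), S(f_1,g_4), S(f_2,g_4), S(f_1,g_5), S(f_2,g_5), S(g_3,g_5), S(g_4,g_5)) all reduce to 0 modulo the current basis, so we have a Gröbner basis.
Inter-reduce: drop elements whose leading term is divisible by another's, tail-reduce, and make monic.
Reduced Gröbner basis: {x_2**2 + 170/29*x_2 + 141/29, x_1 - 29/28*x_2 - 85/28}.

Buchberger on the second generating set:
h_1 = -15*x_1**2 + 20*x_1*x_2 + 55*x_1 + 15/4*x_2 - 25/4, LT = x_1**2.
h_2 = -18*x_1**2 + 16*x_1*x_2 + 44*x_1 + 3*x_2 + 19, LT = x_1**2.

S(h_1,h_2): lcm = x_1**2. S = -4/9*x_1*x_2 - 11/9*x_1 - 1/12*x_2 + 53/36.
  leading term x_1*x_2: no divisor's leading term divides it; move -4/9*x_1*x_2 to the remainder.
  leading term x_1: no divisor's leading term divides it; move -11/9*x_1 to the remainder.
  leading term x_2: no divisor's leading term divides it; move -1/12*x_2 to the remainder.
  leading term 1: no divisor's leading term divides it; move 53/36 to the remainder.
  remainder -4/9*x_1*x_2 - 11/9*x_1 - 1/12*x_2 + 53/36 ≠ 0; add k_3 = -4/9*x_1*x_2 - 11/9*x_1 - 1/12*x_2 + 53/36 to the basis.

S(h_1,k_3): lcm = x_1**2*x_2. S = -4/3*x_1*x_2**2 - 11/4*x_1**2 - 185/48*x_1*x_2 - 1/4*x_2**2 + 53/16*x_1 + 5/12*x_2.
  leading term x_1*x_2**2: subtract (3*x_2)·k_3 from -4/3*x_1*x_2**2 - 11/4*x_1**2 - 185/48*x_1*x_2 - 1/4*x_2**2 + 53/16*x_1 + 5/12*x_2 → -11/4*x_1**2 - 3/16*x_1*x_2 + 53/16*x_1 - 4*x_2
  leading term x_1**2: subtract (11/60)·h_1 from -11/4*x_1**2 - 3/16*x_1*x_2 + 53/16*x_1 - 4*x_2 → -185/48*x_1*x_2 - 325/48*x_1 - 75/16*x_2 + 55/48
  leading term x_1*x_2: subtract (555/64)·k_3 from -185/48*x_1*x_2 - 325/48*x_1 - 75/16*x_2 + 55/48 → 245/64*x_1 - 1015/256*x_2 - 2975/256
  leading term x_1: no divisor's leading term divides it; move 245/64*x_1 to the remainder.
  leading term x_2: no divisor's leading term divides it; move -1015/256*x_2 to the remainder.
  leading term 1: no divisor's leading term divides it; move -2975/256 to the remainder.
  remainder 245/64*x_1 - 1015/256*x_2 - 2975/256 ≠ 0; add k_4 = 245/64*x_1 - 1015/256*x_2 - 2975/256 to the basis.

S(k_3,k_4): lcm = x_1*x_2. S = 29/28*x_2**2 + 11/4*x_1 + 361/112*x_2 - 53/16.
  leading term x_2**2: no divisor's leading term divides it; move 29/28*x_2**2 to the remainder.
  leading term x_1: subtract (176/245)·k_4 from 11/4*x_1 + 361/112*x_2 - 53/16 → 85/14*x_2 + 141/28
  leading term x_2: no divisor's leading term divides it; move 85/14*x_2 to the remainder.
  leading term 1: no divisor's leading term divides it; move 141/28 to the remainder.
  remainder 29/28*x_2**2 + 85/14*x_2 + 141/28 ≠ 0; add k_5 = 29/28*x_2**2 + 85/14*x_2 + 141/28 to the basis.

The other S-polynomials (S(h_2,k_3), S(h_1,k_4), S(h_2,k_4), S(h_1,k_5), S(h_2,k_5), S(k_3,k_5), S(k_4,k_5)) all reduce to 0 modulo the current basis, so we have a Gröbner basis.
Inter-reduce: drop elements whose leading term is divisible by another's, tail-reduce, and make monic.
Reduced Gröbner basis: {x_2**2 + 170/29*x_2 + 141/29, x_1 - 29/28*x_2 - 85/28}.

The two bases agree; hence the ideals are identical.
The same test decides containment: I ⊆ J iff every generator of I reduces to 0 modulo a Gröbner basis of J.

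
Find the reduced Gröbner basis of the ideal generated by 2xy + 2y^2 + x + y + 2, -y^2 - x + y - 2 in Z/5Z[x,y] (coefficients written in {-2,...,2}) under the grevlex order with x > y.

G = {x^2 + 2x - y, xy + 2x - y - 1, y^2 + x - y + 2}

Buchberger's algorithm terminates because the ascending chain of leading-term ideals stabilizes.

f_1 = 2xy + 2y^2 + x + y + 2, LT = xy.
f_2 = -y^2 - x + y - 2, LT = y^2.

S(f_1,f_2): lcm = xy^2. S = y^3 - x^2 - xy - 2y^2 - 2x + y.
  leading term y^3: subtract (-y)·f_2 from y^3 - x^2 - xy - 2y^2 - 2x + y → -x^2 - 2xy - y^2 - 2x - y
  leading term x^2: no divisor's leading term divides it; move -x^2 to the remainder.
  leading term xy: subtract (-1)·f_1 from -2xy - y^2 - 2x - y → y^2 - x + 2
  leading term y^2: subtract (-1)·f_2 from y^2 - x + 2 → -2x + y
  leading term x: no divisor's leading term divides it; move -2x to the remainder.
  leading term y: no divisor's leading term divides it; move y to the remainder.
  remainder -x^2 - 2x + y ≠ 0; add g_3 = -x^2 - 2x + y to the basis.

S(f_1,g_3): lcm = x^2y. S = xy^2 - 2x^2 + xy + y^2 + x.
  leading term xy^2: subtract (-2y)·f_1 from xy^2 - 2x^2 + xy + y^2 + x → -y^3 - 2x^2 - 2xy - 2y^2 + x - y
  leading term y^3: subtract (y)·f_2 from -y^3 - 2x^2 - 2xy - 2y^2 + x - y → -2x^2 - xy + 2y^2 + x + y
  leading term x^2: subtract (2)·g_3 from -2x^2 - xy + 2y^2 + x + y → -xy + 2y^2 - y
  leading term xy: subtract (2)·f_1 from -xy + 2y^2 - y → -2y^2 - 2x + 2y + 1
  leading term y^2: subtract (2)·f_2 from -2y^2 - 2x + 2y + 1 → 0
  remainder 0.

S(f_2,g_3): leading monomials are coprime, so the S-polynomial reduces to 0 (Buchberger's first criterion).
Every S-polynomial of the final basis reduces to 0, so we have a Gröbner basis.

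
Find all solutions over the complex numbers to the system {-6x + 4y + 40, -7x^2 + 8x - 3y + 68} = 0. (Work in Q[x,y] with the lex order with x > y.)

{(-7/2, -61/4), (4, -4)}

Compute a lex Gröbner basis by Buchberger's algorithm.
f_1 = -6x + 4y + 40, LT = x.
f_2 = -7x^2 + 8x - 3y + 68, LT = x^2.

S(f_1,f_2): lcm = x^2. S = -2/3xy - 116/21x - 3/7y + 68/7.
  reduce S modulo (f_1, f_2):
  remainder -4/9y^2 - 77/9y - 244/9 ≠ 0; add h_3 = -4/9y^2 - 77/9y - 244/9 to the basis.

The other S-polynomials (S(f_1,h_3), S(f_2,h_3)) all reduce to 0 modulo the current basis, so we have a Gröbner basis.
Inter-reduce: drop elements whose leading term is divisible by another's, tail-reduce, and make monic.
Reduced Gröbner basis: {x - 2/3y - 20/3, y^2 + 77/4y + 61}.

The lex basis is triangular: the last element involves only y. Solving y^2 + 77/4y + 61 = 0 gives y ∈ {-61/4, -4}; substituting each value into the earlier elements determines the remaining variables.
  y = -61/4: the earlier basis element becomes x + 7/2 = 0, giving x = -7/2 — point (-7/2, -61/4).
  y = -4: the earlier basis element becomes x - 4 = 0, giving x = 4 — point (4, -4).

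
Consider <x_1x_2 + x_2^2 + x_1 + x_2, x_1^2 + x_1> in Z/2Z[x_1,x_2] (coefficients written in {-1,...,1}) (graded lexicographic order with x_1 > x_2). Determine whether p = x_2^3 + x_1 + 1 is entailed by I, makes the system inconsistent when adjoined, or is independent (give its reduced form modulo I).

First compute the reduced Gröbner basis of I by Buchberger's algorithm.
f_1 = x_1x_2 + x_2^2 + x_1 + x_2, LT = x_1x_2.
f_2 = x_1^2 + x_1, LT = x_1^2.

S(f_1,f_2): lcm = x_1^2x_2. S = x_1x_2^2 + x_1^2.
  leading term x_1x_2^2: subtract (x_2)·f_1 from x_1x_2^2 + x_1^2 → x_2^3 + x_1^2 + x_1x_2 + x_2^2
  leading term x_2^3: no divisor's leading term divides it; move x_2^3 to the remainder.
  leading term x_1^2: subtract (1)·f_2 from x_1^2 + x_1x_2 + x_2^2 → x_1x_2 + x_2^2 + x_1
  leading term x_1x_2: subtract (1)·f_1 from x_1x_2 + x_2^2 + x_1 → x_2
  leading term x_2: no divisor's leading term divides it; move x_2 to the remainder.
  remainder x_2^3 + x_2 ≠ 0; add h_3 = x_2^3 + x_2 to the basis.

The other S-polynomials (S(f_1,h_3), S(f_2,h_3)) all reduce to 0 modulo the current basis, so we have a Gröbner basis.
Inter-reduce: drop elements whose leading term is divisible by another's, tail-reduce, and make monic.
Reduced Gröbner basis: {x_2^3 + x_2, x_1^2 + x_1, x_1x_2 + x_2^2 + x_1 + x_2}.
Label its elements g_1 = x_2^3 + x_2, g_2 = x_1^2 + x_1, g_3 = x_1x_2 + x_2^2 + x_1 + x_2.

Reduce p = x_2^3 + x_1 + 1 modulo G:
  leading term x_2^3: subtract (1)·g_1 from x_2^3 + x_1 + 1 → x_1 + x_2 + 1
  leading term x_1: no divisor's leading term divides it; move x_1 to the remainder.
  leading term x_2: no divisor's leading term divides it; move x_2 to the remainder.
  leading term 1: no divisor's leading term divides it; move 1 to the remainder.
  normal form = x_1 + x_2 + 1.
The normal form is nonzero, so p ∉ I. Since p minus its normal form lies in I, I + (p) = I + (r) where r = x_1 + x_2 + 1; decide whether this ideal is the whole ring.
Run Buchberger on G together with r (pairs among the g_i already reduce to 0 since G is a Gröbner basis):
g_1 = x_2^3 + x_2, LT = x_2^3.
g_2 = x_1^2 + x_1, LT = x_1^2.
g_3 = x_1x_2 + x_2^2 + x_1 + x_2, LT = x_1x_2.
r = x_1 + x_2 + 1, LT = x_1.

S(g_2,r): lcm = x_1^2. S = x_1x_2.
  leading term x_1x_2: subtract (1)·g_3 from x_1x_2 → x_2^2 + x_1 + x_2
  leading term x_2^2: no divisor's leading term divides it; move x_2^2 to the remainder.
  leading term x_1: subtract (1)·r from x_1 + x_2 → 1
  leading term 1: no divisor's leading term divides it; move 1 to the remainder.
  remainder x_2^2 + 1 ≠ 0; add m_5 = x_2^2 + 1 to the basis.

S(g_3,r): lcm = x_1x_2. S = x_1.
  leading term x_1: subtract (1)·r from x_1 → x_2 + 1
  leading term x_2: no divisor's leading term divides it; move x_2 to the remainder.
  leading term 1: no divisor's leading term divides it; move 1 to the remainder.
  remainder x_2 + 1 ≠ 0; add m_6 = x_2 + 1 to the basis.

The other S-polynomials (S(g_1,g_2), S(g_1,g_3), S(g_1,r), S(g_2,g_3), S(g_1,m_5), S(g_2,m_5), S(g_3,m_5), S(r,m_5), S(g_1,m_6), S(g_2,m_6), S(g_3,m_6), S(r,m_6), S(m_5,m_6)) all reduce to 0 modulo the current basis, so we have a Gröbner basis.
Inter-reduce: drop elements whose leading term is divisible by another's, tail-reduce, and make monic.
Reduced Gröbner basis: {x_1, x_2 + 1}.
The reduced Gröbner basis of I + (p) is {x_1, x_2 + 1} ≠ {1}, a proper ideal, so the enlarged system stays consistent: p is independent of I, with normal form x_1 + x_2 + 1.

The remainder on division by a Gröbner basis is unique — it is the normal form.

x_2^3 + x_1 + 1 is independent of I; its normal form modulo I is x_1 + x_2 + 1.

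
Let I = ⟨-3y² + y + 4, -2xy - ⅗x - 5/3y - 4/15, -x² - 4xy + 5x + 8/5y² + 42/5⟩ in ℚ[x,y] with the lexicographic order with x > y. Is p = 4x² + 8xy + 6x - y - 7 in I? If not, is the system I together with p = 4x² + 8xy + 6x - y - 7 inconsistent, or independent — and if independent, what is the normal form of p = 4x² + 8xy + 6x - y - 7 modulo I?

4x² + 8xy + 6x - y - 7 lies in I (it reduces to 0).

First compute the reduced Gröbner basis of I by Buchberger's algorithm.
f_1 = -3y² + y + 4, LT = y².
f_2 = -2xy - ⅗x - 5/3y - 4/15, LT = xy.
f_3 = -x² - 4xy + 5x + 8/5y² + 42/5, LT = x².

S(f_1,f_2): lcm = xy². S = -19/30xy - 4/3x - ⅚y² - 2/15y.
  leading term xy: subtract (19/60)·f_2 from -19/30xy - 4/3x - ⅚y² - 2/15y → -343/300x - ⅚y² + 71/180y + 19/225
  leading term x: no divisor's leading term divides it; move -343/300x to the remainder.
  leading term y²: subtract (5/18)·f_1 from -⅚y² + 71/180y + 19/225 → 7/60y - 77/75
  leading term y: no divisor's leading term divides it; move 7/60y to the remainder.
  leading term 1: no divisor's leading term divides it; move -77/75 to the remainder.
  remainder -343/300x + 7/60y - 77/75 ≠ 0; add h_4 = -343/300x + 7/60y - 77/75 to the basis.

S(f_2,f_3): lcm = x²y. S = 3/10x² - 4xy² + 35/6xy + 2/15x + 8/5y³ + 42/5y.
  leading term x²: subtract (-3/10)·f_3 from 3/10x² - 4xy² + 35/6xy + 2/15x + 8/5y³ + 42/5y → -4xy² + 139/30xy + 49/30x + 8/5y³ + 12/25y² + 42/5y + 63/25
  leading term xy²: subtract (4/3x)·f_1 from -4xy² + 139/30xy + 49/30x + 8/5y³ + 12/25y² + 42/5y + 63/25 → 33/10xy - 37/10x + 8/5y³ + 12/25y² + 42/5y + 63/25
  leading term xy: subtract (-33/20)·f_2 from 33/10xy - 37/10x + 8/5y³ + 12/25y² + 42/5y + 63/25 → -469/100x + 8/5y³ + 12/25y² + 113/20y + 52/25
  leading term x: subtract (201/49)·h_4 from -469/100x + 8/5y³ + 12/25y² + 113/20y + 52/25 → 8/5y³ + 12/25y² + 181/35y + 1101/175
  leading term y³: subtract (-8/15y)·f_1 from 8/5y³ + 12/25y² + 181/35y + 1101/175 → 76/75y² + 767/105y + 1101/175
  leading term y²: subtract (-76/225)·f_1 from 76/75y² + 767/105y + 1101/175 → 12037/1575y + 12037/1575
  leading term y: no divisor's leading term divides it; move 12037/1575y to the remainder.
  leading term 1: no divisor's leading term divides it; move 12037/1575 to the remainder.
  remainder 12037/1575y + 12037/1575 ≠ 0; add h_5 = 12037/1575y + 12037/1575 to the basis.

The other S-polynomials (S(f_1,f_3), S(f_1,h_4), S(f_2,h_4), S(f_3,h_4), S(f_1,h_5), S(f_2,h_5), S(f_3,h_5), S(h_4,h_5)) all reduce to 0 modulo the current basis, so we have a Gröbner basis.
Inter-reduce: drop elements whose leading term is divisible by another's, tail-reduce, and make monic.
Reduced Gröbner basis: {x + 1, y + 1}.
Label its elements g_1 = x + 1, g_2 = y + 1.

Reduce p = 4x² + 8xy + 6x - y - 7 modulo G:
  leading term x²: subtract (4x)·g_1 from 4x² + 8xy + 6x - y - 7 → 8xy + 2x - y - 7
  leading term xy: subtract (8y)·g_1 from 8xy + 2x - y - 7 → 2x - 9y - 7
  leading term x: subtract (2)·g_1 from 2x - 9y - 7 → -9y - 9
  leading term y: subtract (-9)·g_2 from -9y - 9 → 0
  normal form = 0.
Since the normal form is 0, p ∈ I.

Ideal membership is decidable via reduction modulo a Gröbner basis.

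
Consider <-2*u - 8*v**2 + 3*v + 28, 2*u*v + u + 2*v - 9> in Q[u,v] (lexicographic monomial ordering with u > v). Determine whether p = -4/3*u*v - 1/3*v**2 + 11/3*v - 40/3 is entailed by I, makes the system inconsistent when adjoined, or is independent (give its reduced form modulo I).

Adjoining -4/3*u*v - 1/3*v**2 + 11/3*v - 40/3 makes the ideal the whole ring: the system is inconsistent.

First compute the reduced Gröbner basis of I by Buchberger's algorithm.
f_1 = -2*u - 8*v**2 + 3*v + 28, LT = u.
f_2 = 2*u*v + u + 2*v - 9, LT = u*v.

S(f_1,f_2): lcm = u*v. S = -1/2*u + 4*v**3 - 3/2*v**2 - 15*v + 9/2.
  leading term u: subtract (1/4)·f_1 from -1/2*u + 4*v**3 - 3/2*v**2 - 15*v + 9/2 → 4*v**3 + 1/2*v**2 - 63/4*v - 5/2
  leading term v**3: no divisor's leading term divides it; move 4*v**3 to the remainder.
  leading term v**2: no divisor's leading term divides it; move 1/2*v**2 to the remainder.
  leading term v: no divisor's leading term divides it; move -63/4*v to the remainder.
  leading term 1: no divisor's leading term divides it; move -5/2 to the remainder.
  remainder 4*v**3 + 1/2*v**2 - 63/4*v - 5/2 ≠ 0; add h_3 = 4*v**3 + 1/2*v**2 - 63/4*v - 5/2 to the basis.

The other S-polynomials (S(f_1,h_3), S(f_2,h_3)) all reduce to 0 modulo the current basis, so we have a Gröbner basis.
Inter-reduce: drop elements whose leading term is divisible by another's, tail-reduce, and make monic.
Reduced Gröbner basis: {u + 4*v**2 - 3/2*v - 14, v**3 + 1/8*v**2 - 63/16*v - 5/8}.
Label its elements g_1 = u + 4*v**2 - 3/2*v - 14, g_2 = v**3 + 1/8*v**2 - 63/16*v - 5/8.

Reduce p = -4/3*u*v - 1/3*v**2 + 11/3*v - 40/3 modulo G:
  leading term u*v: subtract (-4/3*v)·g_1 from -4/3*u*v - 1/3*v**2 + 11/3*v - 40/3 → 16/3*v**3 - 7/3*v**2 - 15*v - 40/3
  leading term v**3: subtract (16/3)·g_2 from 16/3*v**3 - 7/3*v**2 - 15*v - 40/3 → -3*v**2 + 6*v - 10
  leading term v**2: no divisor's leading term divides it; move -3*v**2 to the remainder.
  leading term v: no divisor's leading term divides it; move 6*v to the remainder.
  leading term 1: no divisor's leading term divides it; move -10 to the remainder.
  normal form = -3*v**2 + 6*v - 10.
The normal form is nonzero, so p ∉ I. Since p minus its normal form lies in I, I + (p) = I + (r) where r = -3*v**2 + 6*v - 10; decide whether this ideal is the whole ring.
Run Buchberger on G together with r (pairs among the g_i already reduce to 0 since G is a Gröbner basis):
g_1 = u + 4*v**2 - 3/2*v - 14, LT = u.
g_2 = v**3 + 1/8*v**2 - 63/16*v - 5/8, LT = v**3.
r = -3*v**2 + 6*v - 10, LT = v**2.

S(g_2,r): lcm = v**3. S = 17/8*v**2 - 349/48*v - 5/8.
  leading term v**2: subtract (-17/24)·r from 17/8*v**2 - 349/48*v - 5/8 → -145/48*v - 185/24
  leading term v: no divisor's leading term divides it; move -145/48*v to the remainder.
  leading term 1: no divisor's leading term divides it; move -185/24 to the remainder.
  remainder -145/48*v - 185/24 ≠ 0; add m_4 = -145/48*v - 185/24 to the basis.

S(g_2,m_4): lcm = v**3. S = -563/232*v**2 - 63/16*v - 5/8.
  leading term v**2: subtract (563/696)·r from -563/232*v**2 - 63/16*v - 5/8 → -4079/464*v + 5195/696
  leading term v: subtract (12237/4205)·m_4 from -4079/464*v + 5195/696 → 75428/2523
  leading term 1: no divisor's leading term divides it; move 75428/2523 to the remainder.
  remainder 75428/2523 ≠ 0; add m_5 = 75428/2523 to the basis.

The other S-polynomials (S(g_1,g_2), S(g_1,r), S(g_1,m_4), S(r,m_4), S(g_1,m_5), S(g_2,m_5), S(r,m_5), S(m_4,m_5)) all reduce to 0 modulo the current basis, so we have a Gröbner basis.
Inter-reduce: drop elements whose leading term is divisible by another's, tail-reduce, and make monic.
Reduced Gröbner basis: {1}.
The reduced Gröbner basis of I + (p) is {1}: the ideal is the whole ring, so the enlarged system has no common solution — adjoining p is inconsistent.

The remainder on division by a Gröbner basis is unique — it is the normal form.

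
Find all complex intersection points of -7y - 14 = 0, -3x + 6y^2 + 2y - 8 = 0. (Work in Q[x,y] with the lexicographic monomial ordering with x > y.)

Compute a lex Gröbner basis by Buchberger's algorithm.
f_1 = -7y - 14, LT = y.
f_2 = -3x + 6y^2 + 2y - 8, LT = x.

The S-polynomials (S(f_1,f_2)) all reduce to 0 modulo the current basis, so we have a Gröbner basis.
Inter-reduce: drop elements whose leading term is divisible by another's, tail-reduce, and make monic.
Reduced Gröbner basis: {x - 4, y + 2}.

Elimination: the polynomial y + 2 lies in the elimination ideal for y, so y ∈ {-2}. For each such y, the remaining basis elements (now univariate) give the rest of the solution.
  y = -2: the earlier basis element becomes x - 4 = 0, giving x = 4 — point (4, -2).

{(4, -2)}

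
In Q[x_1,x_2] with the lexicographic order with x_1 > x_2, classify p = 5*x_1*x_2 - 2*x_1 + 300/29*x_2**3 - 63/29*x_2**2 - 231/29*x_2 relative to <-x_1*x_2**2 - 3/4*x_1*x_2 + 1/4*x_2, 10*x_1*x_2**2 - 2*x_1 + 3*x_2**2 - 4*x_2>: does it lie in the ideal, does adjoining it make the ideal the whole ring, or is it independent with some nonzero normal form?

5*x_1*x_2 - 2*x_1 + 300/29*x_2**3 - 63/29*x_2**2 - 231/29*x_2 lies in I (it reduces to 0).

First compute the reduced Gröbner basis of I by Buchberger's algorithm.
f_1 = -x_1*x_2**2 - 3/4*x_1*x_2 + 1/4*x_2, LT = x_1*x_2**2.
f_2 = 10*x_1*x_2**2 - 2*x_1 + 3*x_2**2 - 4*x_2, LT = x_1*x_2**2.

S(f_1,f_2): lcm = x_1*x_2**2. S = 3/4*x_1*x_2 + 1/5*x_1 - 3/10*x_2**2 + 3/20*x_2.
  leading term x_1*x_2: no divisor's leading term divides it; move 3/4*x_1*x_2 to the remainder.
  leading term x_1: no divisor's leading term divides it; move 1/5*x_1 to the remainder.
  leading term x_2**2: no divisor's leading term divides it; move -3/10*x_2**2 to the remainder.
  leading term x_2: no divisor's leading term divides it; move 3/20*x_2 to the remainder.
  remainder 3/4*x_1*x_2 + 1/5*x_1 - 3/10*x_2**2 + 3/20*x_2 ≠ 0; add h_3 = 3/4*x_1*x_2 + 1/5*x_1 - 3/10*x_2**2 + 3/20*x_2 to the basis.

S(f_1,h_3): lcm = x_1*x_2**2. S = 29/60*x_1*x_2 + 2/5*x_2**3 - 1/5*x_2**2 - 1/4*x_2.
  leading term x_1*x_2: subtract (29/45)·h_3 from 29/60*x_1*x_2 + 2/5*x_2**3 - 1/5*x_2**2 - 1/4*x_2 → -29/225*x_1 + 2/5*x_2**3 - 1/150*x_2**2 - 26/75*x_2
  leading term x_1: no divisor's leading term divides it; move -29/225*x_1 to the remainder.
  leading term x_2**3: no divisor's leading term divides it; move 2/5*x_2**3 to the remainder.
  leading term x_2**2: no divisor's leading term divides it; move -1/150*x_2**2 to the remainder.
  leading term x_2: no divisor's leading term divides it; move -26/75*x_2 to the remainder.
  remainder -29/225*x_1 + 2/5*x_2**3 - 1/150*x_2**2 - 26/75*x_2 ≠ 0; add h_4 = -29/225*x_1 + 2/5*x_2**3 - 1/150*x_2**2 - 26/75*x_2 to the basis.

S(f_1,h_4): lcm = x_1*x_2**2. S = 3/4*x_1*x_2 + 90/29*x_2**5 - 3/58*x_2**4 - 78/29*x_2**3 - 1/4*x_2.
  leading term x_1*x_2: subtract (1)·h_3 from 3/4*x_1*x_2 + 90/29*x_2**5 - 3/58*x_2**4 - 78/29*x_2**3 - 1/4*x_2 → -1/5*x_1 + 90/29*x_2**5 - 3/58*x_2**4 - 78/29*x_2**3 + 3/10*x_2**2 - 2/5*x_2
  leading term x_1: subtract (45/29)·h_4 from -1/5*x_1 + 90/29*x_2**5 - 3/58*x_2**4 - 78/29*x_2**3 + 3/10*x_2**2 - 2/5*x_2 → 90/29*x_2**5 - 3/58*x_2**4 - 96/29*x_2**3 + 9/29*x_2**2 + 4/29*x_2
  leading term x_2**5: no divisor's leading term divides it; move 90/29*x_2**5 to the remainder.
  leading term x_2**4: no divisor's leading term divides it; move -3/58*x_2**4 to the remainder.
  leading term x_2**3: no divisor's leading term divides it; move -96/29*x_2**3 to the remainder.
  leading term x_2**2: no divisor's leading term divides it; move 9/29*x_2**2 to the remainder.
  leading term x_2: no divisor's leading term divides it; move 4/29*x_2 to the remainder.
  remainder 90/29*x_2**5 - 3/58*x_2**4 - 96/29*x_2**3 + 9/29*x_2**2 + 4/29*x_2 ≠ 0; add h_5 = 90/29*x_2**5 - 3/58*x_2**4 - 96/29*x_2**3 + 9/29*x_2**2 + 4/29*x_2 to the basis.

S(h_3,h_4): lcm = x_1*x_2. S = 4/15*x_1 + 90/29*x_2**4 - 3/58*x_2**3 - 448/145*x_2**2 + 1/5*x_2.
  leading term x_1: subtract (-60/29)·h_4 from 4/15*x_1 + 90/29*x_2**4 - 3/58*x_2**3 - 448/145*x_2**2 + 1/5*x_2 → 90/29*x_2**4 + 45/58*x_2**3 - 90/29*x_2**2 - 15/29*x_2
  leading term x_2**4: no divisor's leading term divides it; move 90/29*x_2**4 to the remainder.
  leading term x_2**3: no divisor's leading term divides it; move 45/58*x_2**3 to the remainder.
  leading term x_2**2: no divisor's leading term divides it; move -90/29*x_2**2 to the remainder.
  leading term x_2: no divisor's leading term divides it; move -15/29*x_2 to the remainder.
  remainder 90/29*x_2**4 + 45/58*x_2**3 - 90/29*x_2**2 - 15/29*x_2 ≠ 0; add h_6 = 90/29*x_2**4 + 45/58*x_2**3 - 90/29*x_2**2 - 15/29*x_2 to the basis.

The other S-polynomials (S(f_2,h_3), S(f_2,h_4), S(f_1,h_5), S(f_2,h_5), S(h_3,h_5), S(h_4,h_5), S(f_1,h_6), S(f_2,h_6), S(h_3,h_6), S(h_4,h_6), S(h_5,h_6)) all reduce to 0 modulo the current basis, so we have a Gröbner basis.
Inter-reduce: drop elements whose leading term is divisible by another's, tail-reduce, and make monic.
Reduced Gröbner basis: {x_1 - 90/29*x_2**3 + 3/58*x_2**2 + 78/29*x_2, x_2**4 + 1/4*x_2**3 - x_2**2 - 1/6*x_2}.
Label its elements g_1 = x_1 - 90/29*x_2**3 + 3/58*x_2**2 + 78/29*x_2, g_2 = x_2**4 + 1/4*x_2**3 - x_2**2 - 1/6*x_2.

Reduce p = 5*x_1*x_2 - 2*x_1 + 300/29*x_2**3 - 63/29*x_2**2 - 231/29*x_2 modulo G:
  leading term x_1*x_2: subtract (5*x_2)·g_1 from 5*x_1*x_2 - 2*x_1 + 300/29*x_2**3 - 63/29*x_2**2 - 231/29*x_2 → -2*x_1 + 450/29*x_2**4 + 585/58*x_2**3 - 453/29*x_2**2 - 231/29*x_2
  leading term x_1: subtract (-2)·g_1 from -2*x_1 + 450/29*x_2**4 + 585/58*x_2**3 - 453/29*x_2**2 - 231/29*x_2 → 450/29*x_2**4 + 225/58*x_2**3 - 450/29*x_2**2 - 75/29*x_2
  leading term x_2**4: subtract (450/29)·g_2 from 450/29*x_2**4 + 225/58*x_2**3 - 450/29*x_2**2 - 75/29*x_2 → 0
  normal form = 0.
Since the normal form is 0, p ∈ I.

Ideal membership is decidable via reduction modulo a Gröbner basis.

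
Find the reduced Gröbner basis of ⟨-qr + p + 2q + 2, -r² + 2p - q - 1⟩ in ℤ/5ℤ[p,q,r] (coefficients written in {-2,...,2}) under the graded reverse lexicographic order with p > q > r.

f_1 = -qr + p + 2q + 2, LT = qr.
f_2 = -r² + 2p - q - 1, LT = r².

S(f_1,f_2): lcm = qr². S = 2pq - q² - pr - 2qr - q - 2r.
  leading term pq: no divisor's leading term divides it; move 2pq to the remainder.
  leading term q²: no divisor's leading term divides it; move -q² to the remainder.
  leading term pr: no divisor's leading term divides it; move -pr to the remainder.
  leading term qr: subtract (2)·f_1 from -2qr - q - 2r → -2p - 2r + 1
  leading term p: no divisor's leading term divides it; move -2p to the remainder.
  leading term r: no divisor's leading term divides it; move -2r to the remainder.
  leading term 1: no divisor's leading term divides it; move 1 to the remainder.
  remainder 2pq - q² - pr - 2p - 2r + 1 ≠ 0; add g_3 = 2pq - q² - pr - 2p - 2r + 1 to the basis.

The other S-polynomials (S(f_1,g_3), S(f_2,g_3)) all reduce to 0 modulo the current basis, so we have a Gröbner basis.

G = {pq + 2q² + 2pr - p - r - 2, qr - p - 2q - 2, r² - 2p + q + 1}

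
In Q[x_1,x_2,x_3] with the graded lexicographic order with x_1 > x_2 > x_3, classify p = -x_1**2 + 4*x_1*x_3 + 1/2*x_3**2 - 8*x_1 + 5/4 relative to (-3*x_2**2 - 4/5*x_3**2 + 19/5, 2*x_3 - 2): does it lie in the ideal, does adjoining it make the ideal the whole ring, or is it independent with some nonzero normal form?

First compute the reduced Gröbner basis of I by Buchberger's algorithm.
f_1 = -3*x_2**2 - 4/5*x_3**2 + 19/5, LT = x_2**2.
f_2 = 2*x_3 - 2, LT = x_3.

S(f_1,f_2): leading monomials are coprime, so the S-polynomial reduces to 0 (Buchberger's first criterion).
Every S-polynomial of the final basis reduces to 0, so we have a Gröbner basis.
Inter-reduce: drop elements whose leading term is divisible by another's, tail-reduce, and make monic.
Reduced Gröbner basis: {x_2**2 - 1, x_3 - 1}.
Label its elements g_1 = x_2**2 - 1, g_2 = x_3 - 1.

Reduce p = -x_1**2 + 4*x_1*x_3 + 1/2*x_3**2 - 8*x_1 + 5/4 modulo G:
  leading term x_1**2: no divisor's leading term divides it; move -x_1**2 to the remainder.
  leading term x_1*x_3: subtract (4*x_1)·g_2 from 4*x_1*x_3 + 1/2*x_3**2 - 8*x_1 + 5/4 → 1/2*x_3**2 - 4*x_1 + 5/4
  leading term x_3**2: subtract (1/2*x_3)·g_2 from 1/2*x_3**2 - 4*x_1 + 5/4 → -4*x_1 + 1/2*x_3 + 5/4
  leading term x_1: no divisor's leading term divides it; move -4*x_1 to the remainder.
  leading term x_3: subtract (1/2)·g_2 from 1/2*x_3 + 5/4 → 7/4
  leading term 1: no divisor's leading term divides it; move 7/4 to the remainder.
  normal form = -x_1**2 - 4*x_1 + 7/4.
The normal form is nonzero, so p ∉ I. Since p minus its normal form lies in I, I + (p) = I + (r) where r = -x_1**2 - 4*x_1 + 7/4; decide whether this ideal is the whole ring.
Run Buchberger on G together with r (pairs among the g_i already reduce to 0 since G is a Gröbner basis):
g_1 = x_2**2 - 1, LT = x_2**2.
g_2 = x_3 - 1, LT = x_3.
r = -x_1**2 - 4*x_1 + 7/4, LT = x_1**2.

S(g_1,g_2): leading monomials are coprime, so the S-polynomial reduces to 0 (Buchberger's first criterion).
S(g_1,r): leading monomials are coprime, so the S-polynomial reduces to 0 (Buchberger's first criterion).
S(g_2,r): leading monomials are coprime, so the S-polynomial reduces to 0 (Buchberger's first criterion).
Every S-polynomial of the final basis reduces to 0, so we have a Gröbner basis.
Inter-reduce: drop elements whose leading term is divisible by another's, tail-reduce, and make monic.
Reduced Gröbner basis: {x_1**2 + 4*x_1 - 7/4, x_2**2 - 1, x_3 - 1}.
The reduced Gröbner basis of I + (p) is {x_1**2 + 4*x_1 - 7/4, x_2**2 - 1, x_3 - 1} ≠ {1}, a proper ideal, so the enlarged system stays consistent: p is independent of I, with normal form -x_1**2 - 4*x_1 + 7/4.

Ideal membership is decidable via reduction modulo a Gröbner basis.

-x_1**2 + 4*x_1*x_3 + 1/2*x_3**2 - 8*x_1 + 5/4 is independent of I; its normal form modulo I is -x_1**2 - 4*x_1 + 7/4.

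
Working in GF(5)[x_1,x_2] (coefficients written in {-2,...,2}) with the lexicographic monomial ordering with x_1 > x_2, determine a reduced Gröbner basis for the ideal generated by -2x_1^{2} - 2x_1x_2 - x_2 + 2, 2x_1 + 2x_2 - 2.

f_1 = -2x_1^{2} - 2x_1x_2 - x_2 + 2, LT = x_1^{2}.
f_2 = 2x_1 + 2x_2 - 2, LT = x_1.

S(f_1,f_2): lcm = x_1^{2}. S = x_1 - 2x_2 - 1.
  reduce S modulo (f_1, f_2):
  remainder 2x_2 ≠ 0; add g_3 = 2x_2 to the basis.

The other S-polynomials (S(f_1,g_3), S(f_2,g_3)) all reduce to 0 modulo the current basis, so we have a Gröbner basis.
Inter-reduce: drop elements whose leading term is divisible by another's, tail-reduce, and make monic.

G = {x_1 - 1, x_2}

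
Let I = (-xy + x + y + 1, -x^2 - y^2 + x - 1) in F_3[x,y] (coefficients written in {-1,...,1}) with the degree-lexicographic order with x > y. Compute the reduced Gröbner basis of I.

G = {y^3 - y^2 - x + y - 1, x^2 + y^2 - x + 1, xy - x - y - 1}

f_1 = -xy + x + y + 1, LT = xy.
f_2 = -x^2 - y^2 + x - 1, LT = x^2.

S(f_1,f_2): lcm = x^2y. S = -y^3 - x^2 - x - y.
  leading term y^3: no divisor's leading term divides it; move -y^3 to the remainder.
  leading term x^2: subtract (1)·f_2 from -x^2 - x - y → y^2 + x - y + 1
  leading term y^2: no divisor's leading term divides it; move y^2 to the remainder.
  leading term x: no divisor's leading term divides it; move x to the remainder.
  leading term y: no divisor's leading term divides it; move -y to the remainder.
  leading term 1: no divisor's leading term divides it; move 1 to the remainder.
  remainder -y^3 + y^2 + x - y + 1 ≠ 0; add g_3 = -y^3 + y^2 + x - y + 1 to the basis.

S(f_1,g_3): lcm = xy^3. S = -y^3 + x^2 - xy - y^2 + x.
  leading term y^3: subtract (1)·g_3 from -y^3 + x^2 - xy - y^2 + x → x^2 - xy + y^2 + y - 1
  leading term x^2: subtract (-1)·f_2 from x^2 - xy + y^2 + y - 1 → -xy + x + y + 1
  leading term xy: subtract (1)·f_1 from -xy + x + y + 1 → 0
  remainder 0.

S(f_2,g_3): leading monomials are coprime, so the S-polynomial reduces to 0 (Buchberger's first criterion).
Every S-polynomial of the final basis reduces to 0, so we have a Gröbner basis.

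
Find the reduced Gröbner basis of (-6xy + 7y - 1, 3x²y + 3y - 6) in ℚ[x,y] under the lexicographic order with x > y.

G = {x - 85/6y + 79/6, y² - 86/85y + 1/85}

f_1 = -6xy + 7y - 1, LT = xy.
f_2 = 3x²y + 3y - 6, LT = x²y.

S(f_1,f_2): lcm = x²y. S = -7/6xy + ⅙x - y + 2.
  leading term xy: subtract (7/36)·f_1 from -7/6xy + ⅙x - y + 2 → ⅙x - 85/36y + 79/36
  leading term x: no divisor's leading term divides it; move ⅙x to the remainder.
  leading term y: no divisor's leading term divides it; move -85/36y to the remainder.
  leading term 1: no divisor's leading term divides it; move 79/36 to the remainder.
  remainder ⅙x - 85/36y + 79/36 ≠ 0; add g_3 = ⅙x - 85/36y + 79/36 to the basis.

S(f_1,g_3): lcm = xy. S = 85/6y² - 43/3y + ⅙.
  leading term y²: no divisor's leading term divides it; move 85/6y² to the remainder.
  leading term y: no divisor's leading term divides it; move -43/3y to the remainder.
  leading term 1: no divisor's leading term divides it; move ⅙ to the remainder.
  remainder 85/6y² - 43/3y + ⅙ ≠ 0; add g_4 = 85/6y² - 43/3y + ⅙ to the basis.

The other S-polynomials (S(f_2,g_3), S(f_1,g_4), S(f_2,g_4), S(g_3,g_4)) all reduce to 0 modulo the current basis, so we have a Gröbner basis.
Inter-reduce: drop elements whose leading term is divisible by another's, tail-reduce, and make monic.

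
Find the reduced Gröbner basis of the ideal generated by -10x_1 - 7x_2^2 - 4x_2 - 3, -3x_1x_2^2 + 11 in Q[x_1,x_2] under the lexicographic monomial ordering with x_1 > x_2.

G = {x_1 + 7/10x_2^2 + 2/5x_2 + 3/10, x_2^4 + 4/7x_2^3 + 3/7x_2^2 + 110/21}

f_1 = -10x_1 - 7x_2^2 - 4x_2 - 3, LT = x_1.
f_2 = -3x_1x_2^2 + 11, LT = x_1x_2^2.

S(f_1,f_2): lcm = x_1x_2^2. S = 7/10x_2^4 + 2/5x_2^3 + 3/10x_2^2 + 11/3.
  leading term x_2^4: no divisor's leading term divides it; move 7/10x_2^4 to the remainder.
  leading term x_2^3: no divisor's leading term divides it; move 2/5x_2^3 to the remainder.
  leading term x_2^2: no divisor's leading term divides it; move 3/10x_2^2 to the remainder.
  leading term 1: no divisor's leading term divides it; move 11/3 to the remainder.
  remainder 7/10x_2^4 + 2/5x_2^3 + 3/10x_2^2 + 11/3 ≠ 0; add g_3 = 7/10x_2^4 + 2/5x_2^3 + 3/10x_2^2 + 11/3 to the basis.

The other S-polynomials (S(f_1,g_3), S(f_2,g_3)) all reduce to 0 modulo the current basis, so we have a Gröbner basis.
Inter-reduce: drop elements whose leading term is divisible by another's, tail-reduce, and make monic.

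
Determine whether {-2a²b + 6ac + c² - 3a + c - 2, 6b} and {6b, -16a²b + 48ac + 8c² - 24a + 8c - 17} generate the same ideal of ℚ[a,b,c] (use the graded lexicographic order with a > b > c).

Since reduced Gröbner bases are canonical representatives of ideals under a given ordering, it suffices to compute and compare them.
Buchberger on the first generating set:
f_1 = -2a²b + 6ac + c² - 3a + c - 2, LT = a²b.
f_2 = 6b, LT = b.

S(f_1,f_2): lcm = a²b. S = -3ac - ½c² + 3/2a - ½c + 1.
  reduce S modulo (f_1, f_2):
  remainder -3ac - ½c² + 3/2a - ½c + 1 ≠ 0; add g_3 = -3ac - ½c² + 3/2a - ½c + 1 to the basis.

The other S-polynomials (S(f_1,g_3), S(f_2,g_3)) all reduce to 0 modulo the current basis, so we have a Gröbner basis.
Inter-reduce: drop elements whose leading term is divisible by another's, tail-reduce, and make monic.
Reduced Gröbner basis: {ac + ⅙c² - ½a + ⅙c - ⅓, b}.

Buchberger on the second generating set:
h_1 = 6b, LT = b.
h_2 = -16a²b + 48ac + 8c² - 24a + 8c - 17, LT = a²b.

S(h_1,h_2): lcm = a²b. S = 3ac + ½c² - 3/2a + ½c - 17/16.
  reduce S modulo (h_1, h_2):
  remainder 3ac + ½c² - 3/2a + ½c - 17/16 ≠ 0; add k_3 = 3ac + ½c² - 3/2a + ½c - 17/16 to the basis.

The other S-polynomials (S(h_1,k_3), S(h_2,k_3)) all reduce to 0 modulo the current basis, so we have a Gröbner basis.
Inter-reduce: drop elements whose leading term is divisible by another's, tail-reduce, and make monic.
Reduced Gröbner basis: {ac + ⅙c² - ½a + ⅙c - 17/48, b}.

These differ, so the ideals are not equal.
The choice of monomial ordering does not affect the verdict — as long as both bases are computed under the same ordering, their equality decides ideal equality.

No, the ideals differ.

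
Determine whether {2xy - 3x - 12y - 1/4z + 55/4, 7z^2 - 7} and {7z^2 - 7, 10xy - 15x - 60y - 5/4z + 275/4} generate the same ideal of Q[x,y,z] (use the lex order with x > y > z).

Yes, the ideals are equal.

For a fixed monomial order, each ideal has a unique reduced Gröbner basis; comparing bases decides equality.
Buchberger on the first generating set:
f_1 = 2xy - 3x - 12y - 1/4z + 55/4, LT = xy.
f_2 = 7z^2 - 7, LT = z^2.

The S-polynomials (S(f_1,f_2)) all reduce to 0 modulo the current basis, so we have a Gröbner basis.
Inter-reduce: drop elements whose leading term is divisible by another's, tail-reduce, and make monic.
Reduced Gröbner basis: {xy - 3/2x - 6y - 1/8z + 55/8, z^2 - 1}.

Buchberger on the second generating set:
h_1 = 7z^2 - 7, LT = z^2.
h_2 = 10xy - 15x - 60y - 5/4z + 275/4, LT = xy.

The S-polynomials (S(h_1,h_2)) all reduce to 0 modulo the current basis, so we have a Gröbner basis.
Inter-reduce: drop elements whose leading term is divisible by another's, tail-reduce, and make monic.
Reduced Gröbner basis: {xy - 3/2x - 6y - 1/8z + 55/8, z^2 - 1}.

The two bases agree; hence the ideals are identical.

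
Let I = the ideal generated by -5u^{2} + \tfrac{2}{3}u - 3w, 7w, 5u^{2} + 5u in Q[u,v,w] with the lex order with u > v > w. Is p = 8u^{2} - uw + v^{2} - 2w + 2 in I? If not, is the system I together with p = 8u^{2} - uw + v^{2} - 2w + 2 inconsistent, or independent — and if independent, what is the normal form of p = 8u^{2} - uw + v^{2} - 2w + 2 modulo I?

8u^{2} - uw + v^{2} - 2w + 2 is independent of I; its normal form modulo I is v^{2} + 2.

First compute the reduced Gröbner basis of I by Buchberger's algorithm.
f_1 = -5u^{2} + \tfrac{2}{3}u - 3w, LT = u^{2}.
f_2 = 7w, LT = w.
f_3 = 5u^{2} + 5u, LT = u^{2}.

S(f_1,f_2): leading monomials are coprime, so the S-polynomial reduces to 0 (Buchberger's first criterion).
S(f_1,f_3): lcm = u^{2}. S = -\tfrac{17}{15}u + \tfrac{3}{5}w.
  leading term u: no divisor's leading term divides it; move -\tfrac{17}{15}u to the remainder.
  leading term w: subtract (\tfrac{3}{35})·f_2 from \tfrac{3}{5}w → 0
  remainder -\tfrac{17}{15}u ≠ 0; add h_4 = -\tfrac{17}{15}u to the basis.

S(f_2,f_3): leading monomials are coprime, so the S-polynomial reduces to 0 (Buchberger's first criterion).
S(f_1,h_4): lcm = u^{2}. S = -\tfrac{2}{15}u + \tfrac{3}{5}w.
  leading term u: subtract (\tfrac{2}{17})·h_4 from -\tfrac{2}{15}u + \tfrac{3}{5}w → \tfrac{3}{5}w
  leading term w: subtract (\tfrac{3}{35})·f_2 from \tfrac{3}{5}w → 0
  remainder 0.

S(f_2,h_4): leading monomials are coprime, so the S-polynomial reduces to 0 (Buchberger's first criterion).
S(f_3,h_4): lcm = u^{2}. S = u.
  leading term u: subtract (-\tfrac{15}{17})·h_4 from u → 0
  remainder 0.

Every S-polynomial of the final basis reduces to 0, so we have a Gröbner basis.
Inter-reduce: drop elements whose leading term is divisible by another's, tail-reduce, and make monic.
Reduced Gröbner basis: {u, w}.
Label its elements g_1 = u, g_2 = w.

Reduce p = 8u^{2} - uw + v^{2} - 2w + 2 modulo G:
  leading term u^{2}: subtract (8u)·g_1 from 8u^{2} - uw + v^{2} - 2w + 2 → -uw + v^{2} - 2w + 2
  leading term uw: subtract (-w)·g_1 from -uw + v^{2} - 2w + 2 → v^{2} - 2w + 2
  leading term v^{2}: no divisor's leading term divides it; move v^{2} to the remainder.
  leading term w: subtract (-2)·g_2 from -2w + 2 → 2
  leading term 1: no divisor's leading term divides it; move 2 to the remainder.
  normal form = v^{2} + 2.
The normal form is nonzero, so p ∉ I. Since p minus its normal form lies in I, I + (p) = I + (r) where r = v^{2} + 2; decide whether this ideal is the whole ring.
Run Buchberger on G together with r (pairs among the g_i already reduce to 0 since G is a Gröbner basis):
g_1 = u, LT = u.
g_2 = w, LT = w.
r = v^{2} + 2, LT = v^{2}.

S(g_1,g_2): leading monomials are coprime, so the S-polynomial reduces to 0 (Buchberger's first criterion).
S(g_1,r): leading monomials are coprime, so the S-polynomial reduces to 0 (Buchberger's first criterion).
S(g_2,r): leading monomials are coprime, so the S-polynomial reduces to 0 (Buchberger's first criterion).
Every S-polynomial of the final basis reduces to 0, so we have a Gröbner basis.
Inter-reduce: drop elements whose leading term is divisible by another's, tail-reduce, and make monic.
Reduced Gröbner basis: {u, v^{2} + 2, w}.
The reduced Gröbner basis of I + (p) is {u, v^{2} + 2, w} ≠ {1}, a proper ideal, so the enlarged system stays consistent: p is independent of I, with normal form v^{2} + 2.

Ideal membership is decidable via reduction modulo a Gröbner basis.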